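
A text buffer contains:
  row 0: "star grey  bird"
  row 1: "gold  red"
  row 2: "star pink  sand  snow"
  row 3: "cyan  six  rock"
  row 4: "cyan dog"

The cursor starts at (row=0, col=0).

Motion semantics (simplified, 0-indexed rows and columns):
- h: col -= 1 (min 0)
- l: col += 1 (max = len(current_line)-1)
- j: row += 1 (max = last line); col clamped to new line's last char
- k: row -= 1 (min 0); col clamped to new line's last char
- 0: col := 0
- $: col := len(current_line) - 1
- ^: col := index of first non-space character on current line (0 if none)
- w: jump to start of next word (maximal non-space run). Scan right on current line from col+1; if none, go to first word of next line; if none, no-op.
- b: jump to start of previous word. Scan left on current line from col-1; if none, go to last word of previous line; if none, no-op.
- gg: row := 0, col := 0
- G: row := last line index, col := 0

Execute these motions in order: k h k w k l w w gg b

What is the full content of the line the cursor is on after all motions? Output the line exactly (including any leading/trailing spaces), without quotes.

After 1 (k): row=0 col=0 char='s'
After 2 (h): row=0 col=0 char='s'
After 3 (k): row=0 col=0 char='s'
After 4 (w): row=0 col=5 char='g'
After 5 (k): row=0 col=5 char='g'
After 6 (l): row=0 col=6 char='r'
After 7 (w): row=0 col=11 char='b'
After 8 (w): row=1 col=0 char='g'
After 9 (gg): row=0 col=0 char='s'
After 10 (b): row=0 col=0 char='s'

Answer: star grey  bird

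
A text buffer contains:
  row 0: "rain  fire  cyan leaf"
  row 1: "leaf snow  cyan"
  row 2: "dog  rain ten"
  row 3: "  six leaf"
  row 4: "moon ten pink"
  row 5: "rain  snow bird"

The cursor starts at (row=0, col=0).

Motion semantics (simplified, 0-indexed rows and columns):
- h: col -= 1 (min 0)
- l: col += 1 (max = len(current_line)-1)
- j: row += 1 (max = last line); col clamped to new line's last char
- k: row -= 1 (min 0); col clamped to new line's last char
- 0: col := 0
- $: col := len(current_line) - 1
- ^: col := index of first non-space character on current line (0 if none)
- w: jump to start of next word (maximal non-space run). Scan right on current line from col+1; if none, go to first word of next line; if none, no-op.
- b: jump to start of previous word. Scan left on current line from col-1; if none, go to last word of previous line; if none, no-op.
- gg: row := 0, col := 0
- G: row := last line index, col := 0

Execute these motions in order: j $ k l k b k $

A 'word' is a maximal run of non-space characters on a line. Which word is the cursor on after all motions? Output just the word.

After 1 (j): row=1 col=0 char='l'
After 2 ($): row=1 col=14 char='n'
After 3 (k): row=0 col=14 char='a'
After 4 (l): row=0 col=15 char='n'
After 5 (k): row=0 col=15 char='n'
After 6 (b): row=0 col=12 char='c'
After 7 (k): row=0 col=12 char='c'
After 8 ($): row=0 col=20 char='f'

Answer: leaf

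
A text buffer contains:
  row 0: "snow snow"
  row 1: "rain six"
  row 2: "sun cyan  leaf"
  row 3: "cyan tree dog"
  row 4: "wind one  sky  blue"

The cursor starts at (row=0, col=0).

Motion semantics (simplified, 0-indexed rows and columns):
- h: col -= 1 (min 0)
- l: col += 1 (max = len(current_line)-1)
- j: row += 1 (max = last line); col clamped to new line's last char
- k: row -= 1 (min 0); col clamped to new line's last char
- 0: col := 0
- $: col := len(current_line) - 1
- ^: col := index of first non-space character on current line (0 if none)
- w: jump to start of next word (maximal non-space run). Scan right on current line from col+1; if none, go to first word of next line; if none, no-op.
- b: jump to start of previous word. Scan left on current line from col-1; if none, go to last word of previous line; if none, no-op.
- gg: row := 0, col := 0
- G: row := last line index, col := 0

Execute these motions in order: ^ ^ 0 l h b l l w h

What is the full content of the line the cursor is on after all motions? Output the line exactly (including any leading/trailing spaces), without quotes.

Answer: snow snow

Derivation:
After 1 (^): row=0 col=0 char='s'
After 2 (^): row=0 col=0 char='s'
After 3 (0): row=0 col=0 char='s'
After 4 (l): row=0 col=1 char='n'
After 5 (h): row=0 col=0 char='s'
After 6 (b): row=0 col=0 char='s'
After 7 (l): row=0 col=1 char='n'
After 8 (l): row=0 col=2 char='o'
After 9 (w): row=0 col=5 char='s'
After 10 (h): row=0 col=4 char='_'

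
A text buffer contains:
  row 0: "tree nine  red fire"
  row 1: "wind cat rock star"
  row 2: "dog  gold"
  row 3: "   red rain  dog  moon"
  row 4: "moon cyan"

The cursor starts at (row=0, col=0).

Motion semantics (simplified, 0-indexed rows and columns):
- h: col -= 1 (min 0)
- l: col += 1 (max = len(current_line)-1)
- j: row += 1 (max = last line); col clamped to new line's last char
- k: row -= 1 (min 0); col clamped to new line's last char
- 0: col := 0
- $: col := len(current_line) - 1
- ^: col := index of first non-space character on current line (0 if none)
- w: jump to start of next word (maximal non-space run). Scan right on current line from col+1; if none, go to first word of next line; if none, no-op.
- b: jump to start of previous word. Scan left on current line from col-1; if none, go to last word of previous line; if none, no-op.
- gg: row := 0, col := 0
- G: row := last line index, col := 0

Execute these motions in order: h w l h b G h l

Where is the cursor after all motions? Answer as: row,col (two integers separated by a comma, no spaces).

After 1 (h): row=0 col=0 char='t'
After 2 (w): row=0 col=5 char='n'
After 3 (l): row=0 col=6 char='i'
After 4 (h): row=0 col=5 char='n'
After 5 (b): row=0 col=0 char='t'
After 6 (G): row=4 col=0 char='m'
After 7 (h): row=4 col=0 char='m'
After 8 (l): row=4 col=1 char='o'

Answer: 4,1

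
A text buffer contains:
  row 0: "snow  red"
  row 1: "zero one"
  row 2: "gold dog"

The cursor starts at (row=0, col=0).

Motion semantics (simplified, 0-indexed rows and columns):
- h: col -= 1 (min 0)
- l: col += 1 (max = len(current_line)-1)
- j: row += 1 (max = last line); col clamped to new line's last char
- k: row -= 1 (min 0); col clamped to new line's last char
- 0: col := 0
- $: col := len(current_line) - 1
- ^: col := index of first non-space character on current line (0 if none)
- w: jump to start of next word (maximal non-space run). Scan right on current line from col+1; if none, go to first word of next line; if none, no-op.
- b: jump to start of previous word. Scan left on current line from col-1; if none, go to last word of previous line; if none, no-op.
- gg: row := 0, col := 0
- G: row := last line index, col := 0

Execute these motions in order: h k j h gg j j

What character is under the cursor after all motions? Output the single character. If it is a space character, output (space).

After 1 (h): row=0 col=0 char='s'
After 2 (k): row=0 col=0 char='s'
After 3 (j): row=1 col=0 char='z'
After 4 (h): row=1 col=0 char='z'
After 5 (gg): row=0 col=0 char='s'
After 6 (j): row=1 col=0 char='z'
After 7 (j): row=2 col=0 char='g'

Answer: g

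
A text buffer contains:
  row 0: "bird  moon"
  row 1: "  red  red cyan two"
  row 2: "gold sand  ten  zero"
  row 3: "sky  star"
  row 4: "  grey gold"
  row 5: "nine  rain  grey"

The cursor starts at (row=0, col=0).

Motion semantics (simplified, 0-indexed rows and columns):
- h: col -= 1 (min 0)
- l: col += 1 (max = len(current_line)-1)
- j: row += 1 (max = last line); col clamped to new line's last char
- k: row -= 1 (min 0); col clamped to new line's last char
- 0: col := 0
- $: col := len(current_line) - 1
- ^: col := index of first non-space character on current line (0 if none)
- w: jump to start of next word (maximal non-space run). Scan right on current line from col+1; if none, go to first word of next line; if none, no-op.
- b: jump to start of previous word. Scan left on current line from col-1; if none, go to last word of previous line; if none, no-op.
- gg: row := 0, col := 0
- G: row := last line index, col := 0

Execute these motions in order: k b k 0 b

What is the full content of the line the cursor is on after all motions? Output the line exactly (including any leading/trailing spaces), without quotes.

After 1 (k): row=0 col=0 char='b'
After 2 (b): row=0 col=0 char='b'
After 3 (k): row=0 col=0 char='b'
After 4 (0): row=0 col=0 char='b'
After 5 (b): row=0 col=0 char='b'

Answer: bird  moon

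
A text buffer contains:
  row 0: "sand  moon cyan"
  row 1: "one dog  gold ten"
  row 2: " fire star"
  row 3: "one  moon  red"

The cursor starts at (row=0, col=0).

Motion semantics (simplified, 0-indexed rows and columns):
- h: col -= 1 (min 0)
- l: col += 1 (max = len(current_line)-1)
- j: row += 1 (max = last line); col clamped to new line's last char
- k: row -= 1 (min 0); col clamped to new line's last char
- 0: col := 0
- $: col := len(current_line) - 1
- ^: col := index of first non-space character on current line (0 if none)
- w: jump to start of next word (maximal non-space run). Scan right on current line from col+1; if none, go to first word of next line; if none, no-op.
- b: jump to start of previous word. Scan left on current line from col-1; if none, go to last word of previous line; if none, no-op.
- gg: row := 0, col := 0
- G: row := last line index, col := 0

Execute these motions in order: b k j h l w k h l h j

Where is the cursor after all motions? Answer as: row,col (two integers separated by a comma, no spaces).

Answer: 1,3

Derivation:
After 1 (b): row=0 col=0 char='s'
After 2 (k): row=0 col=0 char='s'
After 3 (j): row=1 col=0 char='o'
After 4 (h): row=1 col=0 char='o'
After 5 (l): row=1 col=1 char='n'
After 6 (w): row=1 col=4 char='d'
After 7 (k): row=0 col=4 char='_'
After 8 (h): row=0 col=3 char='d'
After 9 (l): row=0 col=4 char='_'
After 10 (h): row=0 col=3 char='d'
After 11 (j): row=1 col=3 char='_'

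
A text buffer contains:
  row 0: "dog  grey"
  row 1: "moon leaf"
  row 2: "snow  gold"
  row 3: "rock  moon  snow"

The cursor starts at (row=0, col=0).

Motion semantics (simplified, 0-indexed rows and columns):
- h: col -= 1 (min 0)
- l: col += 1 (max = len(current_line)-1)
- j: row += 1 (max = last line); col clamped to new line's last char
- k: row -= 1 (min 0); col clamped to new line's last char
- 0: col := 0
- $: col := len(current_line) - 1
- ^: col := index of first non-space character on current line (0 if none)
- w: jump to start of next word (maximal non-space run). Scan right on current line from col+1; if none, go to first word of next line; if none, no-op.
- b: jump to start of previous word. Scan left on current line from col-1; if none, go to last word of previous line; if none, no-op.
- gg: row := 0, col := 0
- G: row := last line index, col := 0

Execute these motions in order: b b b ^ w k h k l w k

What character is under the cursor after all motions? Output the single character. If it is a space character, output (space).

Answer: d

Derivation:
After 1 (b): row=0 col=0 char='d'
After 2 (b): row=0 col=0 char='d'
After 3 (b): row=0 col=0 char='d'
After 4 (^): row=0 col=0 char='d'
After 5 (w): row=0 col=5 char='g'
After 6 (k): row=0 col=5 char='g'
After 7 (h): row=0 col=4 char='_'
After 8 (k): row=0 col=4 char='_'
After 9 (l): row=0 col=5 char='g'
After 10 (w): row=1 col=0 char='m'
After 11 (k): row=0 col=0 char='d'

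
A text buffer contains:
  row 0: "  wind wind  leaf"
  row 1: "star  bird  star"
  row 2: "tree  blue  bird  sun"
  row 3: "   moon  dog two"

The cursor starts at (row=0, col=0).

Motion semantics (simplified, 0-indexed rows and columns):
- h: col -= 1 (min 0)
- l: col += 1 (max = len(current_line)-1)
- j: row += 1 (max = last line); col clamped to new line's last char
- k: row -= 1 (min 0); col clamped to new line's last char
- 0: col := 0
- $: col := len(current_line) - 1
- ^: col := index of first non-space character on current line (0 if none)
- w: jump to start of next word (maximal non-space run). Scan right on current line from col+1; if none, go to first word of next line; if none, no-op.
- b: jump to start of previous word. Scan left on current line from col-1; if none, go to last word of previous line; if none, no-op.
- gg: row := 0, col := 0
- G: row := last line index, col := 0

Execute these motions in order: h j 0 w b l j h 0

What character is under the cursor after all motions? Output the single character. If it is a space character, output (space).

Answer: t

Derivation:
After 1 (h): row=0 col=0 char='_'
After 2 (j): row=1 col=0 char='s'
After 3 (0): row=1 col=0 char='s'
After 4 (w): row=1 col=6 char='b'
After 5 (b): row=1 col=0 char='s'
After 6 (l): row=1 col=1 char='t'
After 7 (j): row=2 col=1 char='r'
After 8 (h): row=2 col=0 char='t'
After 9 (0): row=2 col=0 char='t'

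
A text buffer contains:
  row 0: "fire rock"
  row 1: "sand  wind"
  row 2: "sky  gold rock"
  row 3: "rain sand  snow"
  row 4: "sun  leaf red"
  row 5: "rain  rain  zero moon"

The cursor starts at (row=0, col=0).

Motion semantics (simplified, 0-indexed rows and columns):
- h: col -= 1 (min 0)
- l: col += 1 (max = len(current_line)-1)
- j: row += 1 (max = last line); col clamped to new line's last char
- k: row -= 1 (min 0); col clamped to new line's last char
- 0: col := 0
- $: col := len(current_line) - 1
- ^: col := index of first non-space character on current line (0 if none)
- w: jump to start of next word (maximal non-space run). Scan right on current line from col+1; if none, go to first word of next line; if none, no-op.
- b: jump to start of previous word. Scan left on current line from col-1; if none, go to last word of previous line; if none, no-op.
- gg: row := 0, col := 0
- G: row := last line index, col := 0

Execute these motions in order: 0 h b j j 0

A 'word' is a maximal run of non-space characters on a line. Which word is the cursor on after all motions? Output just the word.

Answer: sky

Derivation:
After 1 (0): row=0 col=0 char='f'
After 2 (h): row=0 col=0 char='f'
After 3 (b): row=0 col=0 char='f'
After 4 (j): row=1 col=0 char='s'
After 5 (j): row=2 col=0 char='s'
After 6 (0): row=2 col=0 char='s'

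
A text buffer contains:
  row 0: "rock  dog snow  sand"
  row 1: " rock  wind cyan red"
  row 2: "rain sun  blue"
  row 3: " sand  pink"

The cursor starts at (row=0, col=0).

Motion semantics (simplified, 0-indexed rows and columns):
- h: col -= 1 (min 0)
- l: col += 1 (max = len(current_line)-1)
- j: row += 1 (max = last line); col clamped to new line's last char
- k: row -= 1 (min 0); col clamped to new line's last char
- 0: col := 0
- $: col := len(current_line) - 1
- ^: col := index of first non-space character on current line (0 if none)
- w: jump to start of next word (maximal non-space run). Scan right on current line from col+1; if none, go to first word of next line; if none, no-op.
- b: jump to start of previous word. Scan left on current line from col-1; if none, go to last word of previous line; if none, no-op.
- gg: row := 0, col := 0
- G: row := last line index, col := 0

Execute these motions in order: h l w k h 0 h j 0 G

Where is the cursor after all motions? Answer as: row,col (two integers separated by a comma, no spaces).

Answer: 3,0

Derivation:
After 1 (h): row=0 col=0 char='r'
After 2 (l): row=0 col=1 char='o'
After 3 (w): row=0 col=6 char='d'
After 4 (k): row=0 col=6 char='d'
After 5 (h): row=0 col=5 char='_'
After 6 (0): row=0 col=0 char='r'
After 7 (h): row=0 col=0 char='r'
After 8 (j): row=1 col=0 char='_'
After 9 (0): row=1 col=0 char='_'
After 10 (G): row=3 col=0 char='_'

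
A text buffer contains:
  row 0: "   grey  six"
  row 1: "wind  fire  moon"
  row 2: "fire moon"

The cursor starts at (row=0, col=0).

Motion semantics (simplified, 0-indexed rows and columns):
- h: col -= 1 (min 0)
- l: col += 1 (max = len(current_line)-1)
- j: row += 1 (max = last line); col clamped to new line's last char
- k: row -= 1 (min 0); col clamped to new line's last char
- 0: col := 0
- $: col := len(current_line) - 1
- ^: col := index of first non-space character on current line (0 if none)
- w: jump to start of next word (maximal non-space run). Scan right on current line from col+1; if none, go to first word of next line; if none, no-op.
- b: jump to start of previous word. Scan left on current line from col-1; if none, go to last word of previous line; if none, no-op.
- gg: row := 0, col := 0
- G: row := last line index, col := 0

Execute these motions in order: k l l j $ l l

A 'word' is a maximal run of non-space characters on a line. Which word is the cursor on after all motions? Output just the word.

After 1 (k): row=0 col=0 char='_'
After 2 (l): row=0 col=1 char='_'
After 3 (l): row=0 col=2 char='_'
After 4 (j): row=1 col=2 char='n'
After 5 ($): row=1 col=15 char='n'
After 6 (l): row=1 col=15 char='n'
After 7 (l): row=1 col=15 char='n'

Answer: moon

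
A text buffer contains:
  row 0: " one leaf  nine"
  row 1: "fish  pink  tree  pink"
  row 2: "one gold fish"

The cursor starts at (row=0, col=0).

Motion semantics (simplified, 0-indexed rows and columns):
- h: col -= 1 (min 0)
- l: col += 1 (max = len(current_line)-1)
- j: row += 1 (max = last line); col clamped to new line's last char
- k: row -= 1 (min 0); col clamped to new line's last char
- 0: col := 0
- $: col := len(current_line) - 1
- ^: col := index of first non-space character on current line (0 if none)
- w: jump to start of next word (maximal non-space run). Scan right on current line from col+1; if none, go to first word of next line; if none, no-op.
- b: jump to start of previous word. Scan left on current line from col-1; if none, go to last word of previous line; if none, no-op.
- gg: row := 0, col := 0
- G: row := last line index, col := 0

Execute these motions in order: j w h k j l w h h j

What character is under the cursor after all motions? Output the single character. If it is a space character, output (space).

Answer: i

Derivation:
After 1 (j): row=1 col=0 char='f'
After 2 (w): row=1 col=6 char='p'
After 3 (h): row=1 col=5 char='_'
After 4 (k): row=0 col=5 char='l'
After 5 (j): row=1 col=5 char='_'
After 6 (l): row=1 col=6 char='p'
After 7 (w): row=1 col=12 char='t'
After 8 (h): row=1 col=11 char='_'
After 9 (h): row=1 col=10 char='_'
After 10 (j): row=2 col=10 char='i'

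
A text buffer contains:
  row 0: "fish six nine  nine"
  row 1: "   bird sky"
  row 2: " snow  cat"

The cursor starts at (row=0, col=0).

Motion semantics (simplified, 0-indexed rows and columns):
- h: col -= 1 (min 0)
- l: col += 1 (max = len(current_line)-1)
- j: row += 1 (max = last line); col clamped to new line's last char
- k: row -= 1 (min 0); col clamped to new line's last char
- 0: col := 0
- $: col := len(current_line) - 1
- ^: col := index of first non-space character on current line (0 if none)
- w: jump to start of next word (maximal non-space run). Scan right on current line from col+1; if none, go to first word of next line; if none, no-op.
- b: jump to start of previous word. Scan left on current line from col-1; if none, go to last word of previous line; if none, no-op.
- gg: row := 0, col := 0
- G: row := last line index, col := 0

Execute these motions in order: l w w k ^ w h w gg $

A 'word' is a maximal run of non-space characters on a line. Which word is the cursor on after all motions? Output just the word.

After 1 (l): row=0 col=1 char='i'
After 2 (w): row=0 col=5 char='s'
After 3 (w): row=0 col=9 char='n'
After 4 (k): row=0 col=9 char='n'
After 5 (^): row=0 col=0 char='f'
After 6 (w): row=0 col=5 char='s'
After 7 (h): row=0 col=4 char='_'
After 8 (w): row=0 col=5 char='s'
After 9 (gg): row=0 col=0 char='f'
After 10 ($): row=0 col=18 char='e'

Answer: nine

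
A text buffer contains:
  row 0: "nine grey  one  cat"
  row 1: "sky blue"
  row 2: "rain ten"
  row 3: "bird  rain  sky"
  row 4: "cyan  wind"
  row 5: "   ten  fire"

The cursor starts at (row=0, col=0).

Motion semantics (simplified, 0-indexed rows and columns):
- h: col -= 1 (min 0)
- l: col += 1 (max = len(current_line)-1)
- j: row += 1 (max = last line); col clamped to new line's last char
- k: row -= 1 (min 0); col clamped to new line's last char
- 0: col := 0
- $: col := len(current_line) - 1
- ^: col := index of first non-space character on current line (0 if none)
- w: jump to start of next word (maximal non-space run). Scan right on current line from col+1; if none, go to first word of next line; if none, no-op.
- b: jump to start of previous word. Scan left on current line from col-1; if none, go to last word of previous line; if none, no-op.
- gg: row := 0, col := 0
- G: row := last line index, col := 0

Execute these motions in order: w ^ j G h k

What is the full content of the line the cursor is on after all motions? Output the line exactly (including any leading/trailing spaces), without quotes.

Answer: cyan  wind

Derivation:
After 1 (w): row=0 col=5 char='g'
After 2 (^): row=0 col=0 char='n'
After 3 (j): row=1 col=0 char='s'
After 4 (G): row=5 col=0 char='_'
After 5 (h): row=5 col=0 char='_'
After 6 (k): row=4 col=0 char='c'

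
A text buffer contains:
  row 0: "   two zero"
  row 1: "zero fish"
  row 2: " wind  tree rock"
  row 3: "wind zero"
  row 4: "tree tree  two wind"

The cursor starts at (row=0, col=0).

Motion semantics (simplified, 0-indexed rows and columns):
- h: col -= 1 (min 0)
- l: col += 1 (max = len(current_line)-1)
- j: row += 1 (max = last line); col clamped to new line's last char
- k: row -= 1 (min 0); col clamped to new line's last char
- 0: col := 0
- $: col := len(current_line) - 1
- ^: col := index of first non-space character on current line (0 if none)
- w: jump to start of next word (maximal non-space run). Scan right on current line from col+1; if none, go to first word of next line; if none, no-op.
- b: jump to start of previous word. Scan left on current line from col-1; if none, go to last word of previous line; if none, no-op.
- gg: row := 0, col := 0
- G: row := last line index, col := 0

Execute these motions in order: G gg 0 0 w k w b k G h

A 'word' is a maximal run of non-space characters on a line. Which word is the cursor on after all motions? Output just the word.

After 1 (G): row=4 col=0 char='t'
After 2 (gg): row=0 col=0 char='_'
After 3 (0): row=0 col=0 char='_'
After 4 (0): row=0 col=0 char='_'
After 5 (w): row=0 col=3 char='t'
After 6 (k): row=0 col=3 char='t'
After 7 (w): row=0 col=7 char='z'
After 8 (b): row=0 col=3 char='t'
After 9 (k): row=0 col=3 char='t'
After 10 (G): row=4 col=0 char='t'
After 11 (h): row=4 col=0 char='t'

Answer: tree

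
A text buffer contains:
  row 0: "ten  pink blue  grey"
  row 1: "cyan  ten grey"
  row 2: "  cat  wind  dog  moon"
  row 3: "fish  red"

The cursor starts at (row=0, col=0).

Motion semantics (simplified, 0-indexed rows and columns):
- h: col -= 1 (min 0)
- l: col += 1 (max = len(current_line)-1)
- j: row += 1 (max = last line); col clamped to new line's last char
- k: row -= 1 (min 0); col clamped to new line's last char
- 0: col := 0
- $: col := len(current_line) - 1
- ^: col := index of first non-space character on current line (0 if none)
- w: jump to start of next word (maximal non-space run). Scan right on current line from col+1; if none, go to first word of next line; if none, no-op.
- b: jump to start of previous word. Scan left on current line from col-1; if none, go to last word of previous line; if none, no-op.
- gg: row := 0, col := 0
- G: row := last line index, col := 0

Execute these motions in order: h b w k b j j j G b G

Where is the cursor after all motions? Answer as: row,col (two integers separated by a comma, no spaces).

After 1 (h): row=0 col=0 char='t'
After 2 (b): row=0 col=0 char='t'
After 3 (w): row=0 col=5 char='p'
After 4 (k): row=0 col=5 char='p'
After 5 (b): row=0 col=0 char='t'
After 6 (j): row=1 col=0 char='c'
After 7 (j): row=2 col=0 char='_'
After 8 (j): row=3 col=0 char='f'
After 9 (G): row=3 col=0 char='f'
After 10 (b): row=2 col=18 char='m'
After 11 (G): row=3 col=0 char='f'

Answer: 3,0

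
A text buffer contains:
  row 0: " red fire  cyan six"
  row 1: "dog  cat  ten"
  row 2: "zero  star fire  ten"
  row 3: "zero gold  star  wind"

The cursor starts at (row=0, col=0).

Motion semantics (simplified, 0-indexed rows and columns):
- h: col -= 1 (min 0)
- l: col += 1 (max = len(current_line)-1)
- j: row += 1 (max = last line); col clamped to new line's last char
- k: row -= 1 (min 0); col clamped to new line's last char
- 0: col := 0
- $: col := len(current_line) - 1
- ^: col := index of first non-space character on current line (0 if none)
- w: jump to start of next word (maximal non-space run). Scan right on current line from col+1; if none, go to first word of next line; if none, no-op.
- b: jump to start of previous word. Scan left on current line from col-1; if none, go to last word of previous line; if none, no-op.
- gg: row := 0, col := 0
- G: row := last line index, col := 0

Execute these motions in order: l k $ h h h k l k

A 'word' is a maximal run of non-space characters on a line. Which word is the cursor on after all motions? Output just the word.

After 1 (l): row=0 col=1 char='r'
After 2 (k): row=0 col=1 char='r'
After 3 ($): row=0 col=18 char='x'
After 4 (h): row=0 col=17 char='i'
After 5 (h): row=0 col=16 char='s'
After 6 (h): row=0 col=15 char='_'
After 7 (k): row=0 col=15 char='_'
After 8 (l): row=0 col=16 char='s'
After 9 (k): row=0 col=16 char='s'

Answer: six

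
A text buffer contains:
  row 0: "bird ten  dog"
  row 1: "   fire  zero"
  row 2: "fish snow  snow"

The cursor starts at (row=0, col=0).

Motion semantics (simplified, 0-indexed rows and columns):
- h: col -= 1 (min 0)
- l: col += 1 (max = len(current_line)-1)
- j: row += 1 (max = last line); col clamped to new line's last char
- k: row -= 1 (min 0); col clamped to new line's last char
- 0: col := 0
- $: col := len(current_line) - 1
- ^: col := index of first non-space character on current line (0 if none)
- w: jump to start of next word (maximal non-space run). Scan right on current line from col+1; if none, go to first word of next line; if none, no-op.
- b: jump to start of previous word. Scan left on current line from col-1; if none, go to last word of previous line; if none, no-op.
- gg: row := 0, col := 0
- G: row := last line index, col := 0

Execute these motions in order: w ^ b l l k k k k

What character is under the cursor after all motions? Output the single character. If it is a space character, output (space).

After 1 (w): row=0 col=5 char='t'
After 2 (^): row=0 col=0 char='b'
After 3 (b): row=0 col=0 char='b'
After 4 (l): row=0 col=1 char='i'
After 5 (l): row=0 col=2 char='r'
After 6 (k): row=0 col=2 char='r'
After 7 (k): row=0 col=2 char='r'
After 8 (k): row=0 col=2 char='r'
After 9 (k): row=0 col=2 char='r'

Answer: r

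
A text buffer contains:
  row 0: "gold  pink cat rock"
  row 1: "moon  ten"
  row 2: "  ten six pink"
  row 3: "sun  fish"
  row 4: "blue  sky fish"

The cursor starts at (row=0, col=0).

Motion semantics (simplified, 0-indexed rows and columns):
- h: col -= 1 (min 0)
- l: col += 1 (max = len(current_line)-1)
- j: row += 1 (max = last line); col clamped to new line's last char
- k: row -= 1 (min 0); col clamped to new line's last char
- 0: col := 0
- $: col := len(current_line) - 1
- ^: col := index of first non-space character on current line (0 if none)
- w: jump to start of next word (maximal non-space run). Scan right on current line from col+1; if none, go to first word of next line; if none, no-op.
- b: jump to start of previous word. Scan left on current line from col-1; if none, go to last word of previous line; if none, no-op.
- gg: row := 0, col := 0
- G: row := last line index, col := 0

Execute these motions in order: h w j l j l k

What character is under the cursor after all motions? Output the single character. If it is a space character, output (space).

Answer: n

Derivation:
After 1 (h): row=0 col=0 char='g'
After 2 (w): row=0 col=6 char='p'
After 3 (j): row=1 col=6 char='t'
After 4 (l): row=1 col=7 char='e'
After 5 (j): row=2 col=7 char='i'
After 6 (l): row=2 col=8 char='x'
After 7 (k): row=1 col=8 char='n'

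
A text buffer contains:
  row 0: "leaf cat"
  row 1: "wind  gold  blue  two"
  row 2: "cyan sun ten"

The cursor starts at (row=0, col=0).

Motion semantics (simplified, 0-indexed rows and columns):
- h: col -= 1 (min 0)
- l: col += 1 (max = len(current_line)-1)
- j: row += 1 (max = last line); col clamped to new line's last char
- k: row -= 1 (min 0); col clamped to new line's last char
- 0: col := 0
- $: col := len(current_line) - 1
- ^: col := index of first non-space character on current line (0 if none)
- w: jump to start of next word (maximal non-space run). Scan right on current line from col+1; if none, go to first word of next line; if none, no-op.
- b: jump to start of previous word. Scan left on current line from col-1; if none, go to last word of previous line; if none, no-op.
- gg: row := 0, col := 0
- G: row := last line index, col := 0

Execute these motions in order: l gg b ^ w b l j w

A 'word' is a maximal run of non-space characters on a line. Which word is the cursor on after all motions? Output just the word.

After 1 (l): row=0 col=1 char='e'
After 2 (gg): row=0 col=0 char='l'
After 3 (b): row=0 col=0 char='l'
After 4 (^): row=0 col=0 char='l'
After 5 (w): row=0 col=5 char='c'
After 6 (b): row=0 col=0 char='l'
After 7 (l): row=0 col=1 char='e'
After 8 (j): row=1 col=1 char='i'
After 9 (w): row=1 col=6 char='g'

Answer: gold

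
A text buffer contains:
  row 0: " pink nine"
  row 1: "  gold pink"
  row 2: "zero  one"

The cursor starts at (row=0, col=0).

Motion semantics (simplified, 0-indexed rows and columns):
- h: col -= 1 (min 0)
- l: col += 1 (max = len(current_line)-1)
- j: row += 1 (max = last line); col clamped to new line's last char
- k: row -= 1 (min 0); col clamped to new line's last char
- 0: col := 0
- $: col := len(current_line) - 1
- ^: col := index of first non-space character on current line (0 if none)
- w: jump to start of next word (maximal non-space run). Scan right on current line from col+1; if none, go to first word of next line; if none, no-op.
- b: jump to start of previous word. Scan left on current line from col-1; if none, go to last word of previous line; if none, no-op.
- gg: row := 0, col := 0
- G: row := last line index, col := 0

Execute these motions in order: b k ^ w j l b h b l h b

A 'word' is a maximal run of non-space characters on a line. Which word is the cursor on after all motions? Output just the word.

Answer: pink

Derivation:
After 1 (b): row=0 col=0 char='_'
After 2 (k): row=0 col=0 char='_'
After 3 (^): row=0 col=1 char='p'
After 4 (w): row=0 col=6 char='n'
After 5 (j): row=1 col=6 char='_'
After 6 (l): row=1 col=7 char='p'
After 7 (b): row=1 col=2 char='g'
After 8 (h): row=1 col=1 char='_'
After 9 (b): row=0 col=6 char='n'
After 10 (l): row=0 col=7 char='i'
After 11 (h): row=0 col=6 char='n'
After 12 (b): row=0 col=1 char='p'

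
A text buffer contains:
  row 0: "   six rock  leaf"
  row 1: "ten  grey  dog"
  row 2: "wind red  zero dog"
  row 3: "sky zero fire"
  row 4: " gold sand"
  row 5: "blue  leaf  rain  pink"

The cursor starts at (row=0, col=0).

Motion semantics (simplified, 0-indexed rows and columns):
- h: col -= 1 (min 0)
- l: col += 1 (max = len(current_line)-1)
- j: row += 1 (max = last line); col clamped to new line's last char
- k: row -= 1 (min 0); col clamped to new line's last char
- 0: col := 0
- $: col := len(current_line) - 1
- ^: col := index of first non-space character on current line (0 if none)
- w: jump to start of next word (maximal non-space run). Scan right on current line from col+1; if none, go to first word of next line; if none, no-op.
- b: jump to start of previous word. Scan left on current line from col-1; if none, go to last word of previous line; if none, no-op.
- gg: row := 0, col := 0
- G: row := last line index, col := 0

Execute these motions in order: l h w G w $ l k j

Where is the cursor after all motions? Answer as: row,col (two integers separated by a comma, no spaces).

After 1 (l): row=0 col=1 char='_'
After 2 (h): row=0 col=0 char='_'
After 3 (w): row=0 col=3 char='s'
After 4 (G): row=5 col=0 char='b'
After 5 (w): row=5 col=6 char='l'
After 6 ($): row=5 col=21 char='k'
After 7 (l): row=5 col=21 char='k'
After 8 (k): row=4 col=9 char='d'
After 9 (j): row=5 col=9 char='f'

Answer: 5,9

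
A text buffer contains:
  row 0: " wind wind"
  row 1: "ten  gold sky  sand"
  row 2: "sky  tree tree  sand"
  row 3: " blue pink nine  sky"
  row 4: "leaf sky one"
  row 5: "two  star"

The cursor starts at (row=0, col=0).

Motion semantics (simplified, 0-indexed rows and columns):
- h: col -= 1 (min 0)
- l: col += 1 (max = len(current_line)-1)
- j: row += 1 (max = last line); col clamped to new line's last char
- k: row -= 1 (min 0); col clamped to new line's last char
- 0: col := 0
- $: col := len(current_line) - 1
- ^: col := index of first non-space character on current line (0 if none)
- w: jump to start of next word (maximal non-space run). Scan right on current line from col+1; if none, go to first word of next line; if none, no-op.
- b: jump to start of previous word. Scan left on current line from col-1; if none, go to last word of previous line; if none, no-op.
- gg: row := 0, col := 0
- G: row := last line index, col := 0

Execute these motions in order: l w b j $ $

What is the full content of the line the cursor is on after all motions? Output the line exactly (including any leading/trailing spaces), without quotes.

After 1 (l): row=0 col=1 char='w'
After 2 (w): row=0 col=6 char='w'
After 3 (b): row=0 col=1 char='w'
After 4 (j): row=1 col=1 char='e'
After 5 ($): row=1 col=18 char='d'
After 6 ($): row=1 col=18 char='d'

Answer: ten  gold sky  sand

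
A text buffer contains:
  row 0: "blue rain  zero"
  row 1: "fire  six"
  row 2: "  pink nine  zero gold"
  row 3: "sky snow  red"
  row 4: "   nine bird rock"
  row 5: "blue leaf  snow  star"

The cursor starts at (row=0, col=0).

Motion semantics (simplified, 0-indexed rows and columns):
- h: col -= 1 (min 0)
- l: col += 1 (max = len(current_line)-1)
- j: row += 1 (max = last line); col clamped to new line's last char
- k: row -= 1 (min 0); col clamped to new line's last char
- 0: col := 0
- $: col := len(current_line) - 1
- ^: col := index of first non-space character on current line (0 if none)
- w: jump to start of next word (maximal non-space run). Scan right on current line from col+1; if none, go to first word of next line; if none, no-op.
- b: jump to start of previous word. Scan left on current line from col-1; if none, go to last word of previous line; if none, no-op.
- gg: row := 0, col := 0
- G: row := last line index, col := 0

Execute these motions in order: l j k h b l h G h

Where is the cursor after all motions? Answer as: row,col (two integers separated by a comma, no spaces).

Answer: 5,0

Derivation:
After 1 (l): row=0 col=1 char='l'
After 2 (j): row=1 col=1 char='i'
After 3 (k): row=0 col=1 char='l'
After 4 (h): row=0 col=0 char='b'
After 5 (b): row=0 col=0 char='b'
After 6 (l): row=0 col=1 char='l'
After 7 (h): row=0 col=0 char='b'
After 8 (G): row=5 col=0 char='b'
After 9 (h): row=5 col=0 char='b'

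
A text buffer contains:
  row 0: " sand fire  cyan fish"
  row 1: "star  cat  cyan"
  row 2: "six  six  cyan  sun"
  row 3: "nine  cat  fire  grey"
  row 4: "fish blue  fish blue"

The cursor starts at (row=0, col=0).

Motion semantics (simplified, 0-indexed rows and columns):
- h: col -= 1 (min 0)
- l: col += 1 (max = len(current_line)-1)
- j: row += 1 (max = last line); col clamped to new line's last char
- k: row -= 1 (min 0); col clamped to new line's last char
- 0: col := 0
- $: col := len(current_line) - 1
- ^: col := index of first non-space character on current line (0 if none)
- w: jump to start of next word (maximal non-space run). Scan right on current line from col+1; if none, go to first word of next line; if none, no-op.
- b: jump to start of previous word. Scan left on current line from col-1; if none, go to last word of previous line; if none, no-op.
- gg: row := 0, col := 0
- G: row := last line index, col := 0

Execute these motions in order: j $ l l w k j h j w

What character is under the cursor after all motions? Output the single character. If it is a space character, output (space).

After 1 (j): row=1 col=0 char='s'
After 2 ($): row=1 col=14 char='n'
After 3 (l): row=1 col=14 char='n'
After 4 (l): row=1 col=14 char='n'
After 5 (w): row=2 col=0 char='s'
After 6 (k): row=1 col=0 char='s'
After 7 (j): row=2 col=0 char='s'
After 8 (h): row=2 col=0 char='s'
After 9 (j): row=3 col=0 char='n'
After 10 (w): row=3 col=6 char='c'

Answer: c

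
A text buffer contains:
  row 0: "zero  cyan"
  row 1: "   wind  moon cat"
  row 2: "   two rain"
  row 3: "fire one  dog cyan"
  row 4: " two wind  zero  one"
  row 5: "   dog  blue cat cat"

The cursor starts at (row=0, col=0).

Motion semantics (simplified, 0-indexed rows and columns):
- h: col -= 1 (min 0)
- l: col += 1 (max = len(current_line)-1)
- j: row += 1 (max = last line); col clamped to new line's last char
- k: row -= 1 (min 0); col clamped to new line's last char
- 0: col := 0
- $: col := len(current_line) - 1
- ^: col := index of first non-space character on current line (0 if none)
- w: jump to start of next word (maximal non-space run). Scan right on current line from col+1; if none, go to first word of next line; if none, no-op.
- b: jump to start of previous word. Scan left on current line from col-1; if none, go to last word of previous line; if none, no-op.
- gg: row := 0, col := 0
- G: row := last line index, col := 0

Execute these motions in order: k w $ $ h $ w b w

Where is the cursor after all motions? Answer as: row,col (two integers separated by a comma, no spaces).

Answer: 1,3

Derivation:
After 1 (k): row=0 col=0 char='z'
After 2 (w): row=0 col=6 char='c'
After 3 ($): row=0 col=9 char='n'
After 4 ($): row=0 col=9 char='n'
After 5 (h): row=0 col=8 char='a'
After 6 ($): row=0 col=9 char='n'
After 7 (w): row=1 col=3 char='w'
After 8 (b): row=0 col=6 char='c'
After 9 (w): row=1 col=3 char='w'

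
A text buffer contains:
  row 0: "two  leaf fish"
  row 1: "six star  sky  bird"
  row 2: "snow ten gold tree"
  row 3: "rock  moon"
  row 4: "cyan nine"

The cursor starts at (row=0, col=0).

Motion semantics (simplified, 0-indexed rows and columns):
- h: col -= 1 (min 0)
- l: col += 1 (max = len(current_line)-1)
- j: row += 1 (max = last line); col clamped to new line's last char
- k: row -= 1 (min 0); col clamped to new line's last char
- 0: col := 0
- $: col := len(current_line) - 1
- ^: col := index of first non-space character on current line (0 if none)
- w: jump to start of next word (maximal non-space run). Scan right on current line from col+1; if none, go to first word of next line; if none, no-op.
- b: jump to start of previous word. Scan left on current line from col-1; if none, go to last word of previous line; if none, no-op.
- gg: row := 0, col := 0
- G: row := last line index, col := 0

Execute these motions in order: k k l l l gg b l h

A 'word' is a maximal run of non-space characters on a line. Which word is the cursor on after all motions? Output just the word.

Answer: two

Derivation:
After 1 (k): row=0 col=0 char='t'
After 2 (k): row=0 col=0 char='t'
After 3 (l): row=0 col=1 char='w'
After 4 (l): row=0 col=2 char='o'
After 5 (l): row=0 col=3 char='_'
After 6 (gg): row=0 col=0 char='t'
After 7 (b): row=0 col=0 char='t'
After 8 (l): row=0 col=1 char='w'
After 9 (h): row=0 col=0 char='t'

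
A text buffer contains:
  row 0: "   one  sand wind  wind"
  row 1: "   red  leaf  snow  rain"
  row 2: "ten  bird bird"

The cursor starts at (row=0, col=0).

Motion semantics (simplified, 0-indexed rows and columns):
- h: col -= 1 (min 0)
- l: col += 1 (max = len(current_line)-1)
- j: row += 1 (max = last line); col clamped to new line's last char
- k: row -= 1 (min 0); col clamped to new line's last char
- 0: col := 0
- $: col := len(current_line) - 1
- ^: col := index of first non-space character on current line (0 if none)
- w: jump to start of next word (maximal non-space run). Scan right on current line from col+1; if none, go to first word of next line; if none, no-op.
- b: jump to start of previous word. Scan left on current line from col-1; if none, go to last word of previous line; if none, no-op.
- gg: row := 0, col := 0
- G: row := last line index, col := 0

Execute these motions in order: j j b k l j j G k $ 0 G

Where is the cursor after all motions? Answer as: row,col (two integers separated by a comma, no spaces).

Answer: 2,0

Derivation:
After 1 (j): row=1 col=0 char='_'
After 2 (j): row=2 col=0 char='t'
After 3 (b): row=1 col=20 char='r'
After 4 (k): row=0 col=20 char='i'
After 5 (l): row=0 col=21 char='n'
After 6 (j): row=1 col=21 char='a'
After 7 (j): row=2 col=13 char='d'
After 8 (G): row=2 col=0 char='t'
After 9 (k): row=1 col=0 char='_'
After 10 ($): row=1 col=23 char='n'
After 11 (0): row=1 col=0 char='_'
After 12 (G): row=2 col=0 char='t'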